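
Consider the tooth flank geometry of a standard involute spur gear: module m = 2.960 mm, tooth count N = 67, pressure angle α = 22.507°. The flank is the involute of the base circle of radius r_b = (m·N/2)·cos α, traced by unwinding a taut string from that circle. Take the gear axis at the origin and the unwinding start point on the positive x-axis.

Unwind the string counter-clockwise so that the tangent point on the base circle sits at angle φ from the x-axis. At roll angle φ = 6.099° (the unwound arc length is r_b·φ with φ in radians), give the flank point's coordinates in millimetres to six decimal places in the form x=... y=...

pitch radius r_p = m·N/2 = 2.960·67/2 = 99.160000
base radius r_b = r_p·cos α = 99.160000·cos 22.507° = 91.607258
roll angle φ = 6.099° = 0.10644763 rad
x = r_b·(cos φ + φ·sin φ) = 91.607258·(0.99433980 + 0.10644763·0.10624672) = 92.124794
y = r_b·(sin φ − φ·cos φ) = 91.607258·(0.10624672 − 0.10644763·0.99433980) = 0.036790

x=92.124794 y=0.036790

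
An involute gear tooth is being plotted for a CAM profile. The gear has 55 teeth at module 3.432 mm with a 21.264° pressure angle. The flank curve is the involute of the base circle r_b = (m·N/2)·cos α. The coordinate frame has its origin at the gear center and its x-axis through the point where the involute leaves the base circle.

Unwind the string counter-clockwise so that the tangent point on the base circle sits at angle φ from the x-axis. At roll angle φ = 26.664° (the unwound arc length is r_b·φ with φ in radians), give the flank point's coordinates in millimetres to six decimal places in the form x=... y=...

pitch radius r_p = m·N/2 = 3.432·55/2 = 94.380000
base radius r_b = r_p·cos α = 94.380000·cos 21.264° = 87.954542
roll angle φ = 26.664° = 0.46537459 rad
x = r_b·(cos φ + φ·sin φ) = 87.954542·(0.89365353 + 0.46537459·0.44875759) = 96.969346
y = r_b·(sin φ − φ·cos φ) = 87.954542·(0.44875759 − 0.46537459·0.89365353) = 2.891413

x=96.969346 y=2.891413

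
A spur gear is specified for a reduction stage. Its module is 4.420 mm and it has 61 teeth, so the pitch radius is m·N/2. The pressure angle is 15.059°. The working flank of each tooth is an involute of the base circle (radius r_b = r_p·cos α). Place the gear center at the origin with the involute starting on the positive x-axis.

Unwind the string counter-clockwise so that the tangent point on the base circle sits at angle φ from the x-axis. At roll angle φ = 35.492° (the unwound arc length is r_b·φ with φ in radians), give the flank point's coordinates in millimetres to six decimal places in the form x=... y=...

pitch radius r_p = m·N/2 = 4.420·61/2 = 134.810000
base radius r_b = r_p·cos α = 134.810000·cos 15.059° = 130.180462
roll angle φ = 35.492° = 0.61945226 rad
x = r_b·(cos φ + φ·sin φ) = 130.180462·(0.81419659 + 0.61945226·0.58058928) = 152.811546
y = r_b·(sin φ − φ·cos φ) = 130.180462·(0.58058928 − 0.61945226·0.81419659) = 9.924094

x=152.811546 y=9.924094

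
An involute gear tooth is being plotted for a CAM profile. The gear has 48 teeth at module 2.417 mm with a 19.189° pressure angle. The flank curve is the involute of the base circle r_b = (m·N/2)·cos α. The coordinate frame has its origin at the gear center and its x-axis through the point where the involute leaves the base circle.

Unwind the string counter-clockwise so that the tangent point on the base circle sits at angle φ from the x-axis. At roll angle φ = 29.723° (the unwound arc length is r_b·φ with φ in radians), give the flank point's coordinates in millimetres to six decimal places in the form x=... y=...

pitch radius r_p = m·N/2 = 2.417·48/2 = 58.008000
base radius r_b = r_p·cos α = 58.008000·cos 19.189° = 54.785046
roll angle φ = 29.723° = 0.51876421 rad
x = r_b·(cos φ + φ·sin φ) = 54.785046·(0.86843255 + 0.51876421·0.49580732) = 61.668220
y = r_b·(sin φ − φ·cos φ) = 54.785046·(0.49580732 − 0.51876421·0.86843255) = 2.481521

x=61.668220 y=2.481521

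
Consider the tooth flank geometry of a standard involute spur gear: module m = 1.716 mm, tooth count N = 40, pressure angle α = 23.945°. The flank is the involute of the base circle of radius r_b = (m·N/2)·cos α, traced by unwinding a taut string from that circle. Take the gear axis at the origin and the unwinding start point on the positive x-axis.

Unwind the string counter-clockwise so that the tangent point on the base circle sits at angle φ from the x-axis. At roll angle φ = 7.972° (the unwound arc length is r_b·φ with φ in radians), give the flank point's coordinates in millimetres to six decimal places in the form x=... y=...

pitch radius r_p = m·N/2 = 1.716·40/2 = 34.320000
base radius r_b = r_p·cos α = 34.320000·cos 23.945° = 31.366266
roll angle φ = 7.972° = 0.13913765 rad
x = r_b·(cos φ + φ·sin φ) = 31.366266·(0.99033596 + 0.13913765·0.13868915) = 31.668412
y = r_b·(sin φ − φ·cos φ) = 31.366266·(0.13868915 − 0.13913765·0.99033596) = 0.028108

x=31.668412 y=0.028108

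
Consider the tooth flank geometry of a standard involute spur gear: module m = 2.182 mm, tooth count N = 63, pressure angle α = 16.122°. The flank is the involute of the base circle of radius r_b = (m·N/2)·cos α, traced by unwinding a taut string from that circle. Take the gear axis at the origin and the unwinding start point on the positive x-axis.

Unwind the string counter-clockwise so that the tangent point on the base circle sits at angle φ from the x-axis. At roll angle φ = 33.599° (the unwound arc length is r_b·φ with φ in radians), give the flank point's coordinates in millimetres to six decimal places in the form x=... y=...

pitch radius r_p = m·N/2 = 2.182·63/2 = 68.733000
base radius r_b = r_p·cos α = 68.733000·cos 16.122° = 66.029910
roll angle φ = 33.599° = 0.58641318 rad
x = r_b·(cos φ + φ·sin φ) = 66.029910·(0.83293090 + 0.58641318·0.55337701) = 76.425558
y = r_b·(sin φ − φ·cos φ) = 66.029910·(0.55337701 − 0.58641318·0.83293090) = 4.287676

x=76.425558 y=4.287676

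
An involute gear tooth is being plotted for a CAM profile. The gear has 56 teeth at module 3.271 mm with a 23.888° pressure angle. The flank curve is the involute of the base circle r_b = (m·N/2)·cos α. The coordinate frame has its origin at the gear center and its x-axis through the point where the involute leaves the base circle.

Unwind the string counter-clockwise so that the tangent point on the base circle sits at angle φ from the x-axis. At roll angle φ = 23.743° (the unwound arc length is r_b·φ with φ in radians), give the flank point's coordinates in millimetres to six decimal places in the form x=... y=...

x=90.626925 y=1.952483

pitch radius r_p = m·N/2 = 3.271·56/2 = 91.588000
base radius r_b = r_p·cos α = 91.588000·cos 23.888° = 83.742461
roll angle φ = 23.743° = 0.41439352 rad
x = r_b·(cos φ + φ·sin φ) = 83.742461·(0.91536068 + 0.41439352·0.40263486) = 90.626925
y = r_b·(sin φ − φ·cos φ) = 83.742461·(0.40263486 − 0.41439352·0.91536068) = 1.952483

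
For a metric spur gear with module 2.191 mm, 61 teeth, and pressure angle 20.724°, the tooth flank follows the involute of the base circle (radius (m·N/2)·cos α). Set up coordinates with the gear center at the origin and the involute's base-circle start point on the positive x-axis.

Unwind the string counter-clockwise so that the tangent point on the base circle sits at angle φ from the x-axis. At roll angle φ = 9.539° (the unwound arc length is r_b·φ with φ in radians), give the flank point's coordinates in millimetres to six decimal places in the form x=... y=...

pitch radius r_p = m·N/2 = 2.191·61/2 = 66.825500
base radius r_b = r_p·cos α = 66.825500·cos 20.724° = 62.501615
roll angle φ = 9.539° = 0.16648696 rad
x = r_b·(cos φ + φ·sin φ) = 62.501615·(0.98617303 + 0.16648696·0.16571891) = 63.361829
y = r_b·(sin φ − φ·cos φ) = 62.501615·(0.16571891 − 0.16648696·0.98617303) = 0.095875

x=63.361829 y=0.095875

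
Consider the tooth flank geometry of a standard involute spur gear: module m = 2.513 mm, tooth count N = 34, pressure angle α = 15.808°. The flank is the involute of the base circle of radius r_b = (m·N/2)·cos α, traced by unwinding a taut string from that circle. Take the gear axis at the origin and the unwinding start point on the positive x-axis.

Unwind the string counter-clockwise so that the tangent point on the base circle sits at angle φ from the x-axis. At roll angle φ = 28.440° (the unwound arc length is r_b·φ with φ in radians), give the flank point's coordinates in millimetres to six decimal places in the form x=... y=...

x=45.861479 y=1.634779

pitch radius r_p = m·N/2 = 2.513·34/2 = 42.721000
base radius r_b = r_p·cos α = 42.721000·cos 15.808° = 41.105290
roll angle φ = 28.440° = 0.49637164 rad
x = r_b·(cos φ + φ·sin φ) = 41.105290·(0.87931631 + 0.49637164·0.47623820) = 45.861479
y = r_b·(sin φ − φ·cos φ) = 41.105290·(0.47623820 − 0.49637164·0.87931631) = 1.634779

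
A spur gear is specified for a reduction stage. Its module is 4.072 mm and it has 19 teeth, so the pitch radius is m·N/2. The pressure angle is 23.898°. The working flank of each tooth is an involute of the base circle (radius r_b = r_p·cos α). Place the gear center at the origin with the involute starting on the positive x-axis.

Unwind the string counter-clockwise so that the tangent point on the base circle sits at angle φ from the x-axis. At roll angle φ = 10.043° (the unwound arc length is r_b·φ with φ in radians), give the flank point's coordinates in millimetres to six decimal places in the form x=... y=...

x=35.906702 y=0.063295

pitch radius r_p = m·N/2 = 4.072·19/2 = 38.684000
base radius r_b = r_p·cos α = 38.684000·cos 23.898° = 35.367547
roll angle φ = 10.043° = 0.17528342 rad
x = r_b·(cos φ + φ·sin φ) = 35.367547·(0.98467715 + 0.17528342·0.17438722) = 35.906702
y = r_b·(sin φ − φ·cos φ) = 35.367547·(0.17438722 − 0.17528342·0.98467715) = 0.063295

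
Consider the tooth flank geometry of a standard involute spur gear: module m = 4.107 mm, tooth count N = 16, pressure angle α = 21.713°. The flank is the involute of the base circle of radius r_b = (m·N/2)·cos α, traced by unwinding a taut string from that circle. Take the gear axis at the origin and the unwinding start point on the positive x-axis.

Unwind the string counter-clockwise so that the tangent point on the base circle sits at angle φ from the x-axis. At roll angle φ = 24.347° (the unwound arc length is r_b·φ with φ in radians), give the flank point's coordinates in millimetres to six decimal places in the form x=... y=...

pitch radius r_p = m·N/2 = 4.107·16/2 = 32.856000
base radius r_b = r_p·cos α = 32.856000·cos 21.713° = 30.524823
roll angle φ = 24.347° = 0.42493531 rad
x = r_b·(cos φ + φ·sin φ) = 30.524823·(0.91106540 + 0.42493531·0.41226185) = 33.157589
y = r_b·(sin φ − φ·cos φ) = 30.524823·(0.41226185 − 0.42493531·0.91106540) = 0.766722

x=33.157589 y=0.766722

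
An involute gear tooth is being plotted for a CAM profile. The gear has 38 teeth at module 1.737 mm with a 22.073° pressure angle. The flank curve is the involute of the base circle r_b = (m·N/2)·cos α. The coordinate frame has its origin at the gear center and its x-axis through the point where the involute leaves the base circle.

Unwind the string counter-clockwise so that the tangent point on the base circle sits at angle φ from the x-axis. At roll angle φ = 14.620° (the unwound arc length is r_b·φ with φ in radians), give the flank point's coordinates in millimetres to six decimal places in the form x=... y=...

pitch radius r_p = m·N/2 = 1.737·38/2 = 33.003000
base radius r_b = r_p·cos α = 33.003000·cos 22.073° = 30.584072
roll angle φ = 14.620° = 0.25516714 rad
x = r_b·(cos φ + φ·sin φ) = 30.584072·(0.96762112 + 0.25516714·0.25240714) = 31.563592
y = r_b·(sin φ − φ·cos φ) = 30.584072·(0.25240714 − 0.25516714·0.96762112) = 0.168274

x=31.563592 y=0.168274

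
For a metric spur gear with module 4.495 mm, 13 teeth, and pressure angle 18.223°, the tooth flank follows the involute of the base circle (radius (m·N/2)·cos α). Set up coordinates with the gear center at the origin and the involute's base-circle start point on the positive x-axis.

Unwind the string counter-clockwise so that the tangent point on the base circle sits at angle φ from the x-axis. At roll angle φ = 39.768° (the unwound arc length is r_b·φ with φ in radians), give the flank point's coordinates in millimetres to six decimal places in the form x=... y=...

x=33.653136 y=2.946730

pitch radius r_p = m·N/2 = 4.495·13/2 = 29.217500
base radius r_b = r_p·cos α = 29.217500·cos 18.223° = 27.752143
roll angle φ = 39.768° = 0.69408254 rad
x = r_b·(cos φ + φ·sin φ) = 27.752143·(0.76864091 + 0.69408254·0.63968051) = 33.653136
y = r_b·(sin φ − φ·cos φ) = 27.752143·(0.63968051 − 0.69408254·0.76864091) = 2.946730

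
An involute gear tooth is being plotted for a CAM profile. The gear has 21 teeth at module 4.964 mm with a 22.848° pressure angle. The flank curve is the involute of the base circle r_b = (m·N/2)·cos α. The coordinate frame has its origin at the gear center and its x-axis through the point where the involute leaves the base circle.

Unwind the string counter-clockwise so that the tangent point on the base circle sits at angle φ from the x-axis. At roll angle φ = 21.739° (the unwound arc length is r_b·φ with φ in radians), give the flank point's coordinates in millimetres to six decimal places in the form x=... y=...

x=51.366288 y=0.861984

pitch radius r_p = m·N/2 = 4.964·21/2 = 52.122000
base radius r_b = r_p·cos α = 52.122000·cos 22.848° = 48.032413
roll angle φ = 21.739° = 0.37941713 rad
x = r_b·(cos φ + φ·sin φ) = 48.032413·(0.92888068 + 0.37941713·0.37037911) = 51.366288
y = r_b·(sin φ − φ·cos φ) = 48.032413·(0.37037911 − 0.37941713·0.92888068) = 0.861984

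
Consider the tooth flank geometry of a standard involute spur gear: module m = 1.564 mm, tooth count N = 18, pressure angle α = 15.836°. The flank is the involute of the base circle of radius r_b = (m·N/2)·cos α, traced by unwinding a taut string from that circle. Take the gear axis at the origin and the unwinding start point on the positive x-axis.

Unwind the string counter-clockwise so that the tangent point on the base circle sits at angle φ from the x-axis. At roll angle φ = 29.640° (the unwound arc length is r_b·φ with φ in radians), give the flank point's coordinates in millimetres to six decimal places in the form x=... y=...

pitch radius r_p = m·N/2 = 1.564·18/2 = 14.076000
base radius r_b = r_p·cos α = 14.076000·cos 15.836° = 13.541770
roll angle φ = 29.640° = 0.51731559 rad
x = r_b·(cos φ + φ·sin φ) = 13.541770·(0.86914988 + 0.51731559·0.49454877) = 15.234324
y = r_b·(sin φ − φ·cos φ) = 13.541770·(0.49454877 − 0.51731559·0.86914988) = 0.608350

x=15.234324 y=0.608350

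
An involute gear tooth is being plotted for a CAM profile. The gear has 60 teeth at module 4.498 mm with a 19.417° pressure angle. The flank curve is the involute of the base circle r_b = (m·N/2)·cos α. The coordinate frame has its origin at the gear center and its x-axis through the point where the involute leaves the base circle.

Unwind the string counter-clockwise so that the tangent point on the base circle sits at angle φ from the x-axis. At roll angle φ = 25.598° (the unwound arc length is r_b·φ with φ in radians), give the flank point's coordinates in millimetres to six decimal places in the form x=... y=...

pitch radius r_p = m·N/2 = 4.498·60/2 = 134.940000
base radius r_b = r_p·cos α = 134.940000·cos 19.417° = 127.265161
roll angle φ = 25.598° = 0.44676938 rad
x = r_b·(cos φ + φ·sin φ) = 127.265161·(0.90184761 + 0.44676938·0.43205427) = 139.339599
y = r_b·(sin φ − φ·cos φ) = 127.265161·(0.43205427 − 0.44676938·0.90184761) = 3.708045

x=139.339599 y=3.708045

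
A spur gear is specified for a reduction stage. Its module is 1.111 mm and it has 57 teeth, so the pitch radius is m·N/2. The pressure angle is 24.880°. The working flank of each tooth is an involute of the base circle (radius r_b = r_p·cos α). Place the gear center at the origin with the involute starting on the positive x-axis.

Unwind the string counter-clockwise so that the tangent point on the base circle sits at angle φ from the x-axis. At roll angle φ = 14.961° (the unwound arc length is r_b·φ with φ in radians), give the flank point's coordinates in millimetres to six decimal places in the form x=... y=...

pitch radius r_p = m·N/2 = 1.111·57/2 = 31.663500
base radius r_b = r_p·cos α = 31.663500·cos 24.880° = 28.724840
roll angle φ = 14.961° = 0.26111871 rad
x = r_b·(cos φ + φ·sin φ) = 28.724840·(0.96610178 + 0.26111871·0.25816150) = 29.687483
y = r_b·(sin φ − φ·cos φ) = 28.724840·(0.25816150 − 0.26111871·0.96610178) = 0.169311

x=29.687483 y=0.169311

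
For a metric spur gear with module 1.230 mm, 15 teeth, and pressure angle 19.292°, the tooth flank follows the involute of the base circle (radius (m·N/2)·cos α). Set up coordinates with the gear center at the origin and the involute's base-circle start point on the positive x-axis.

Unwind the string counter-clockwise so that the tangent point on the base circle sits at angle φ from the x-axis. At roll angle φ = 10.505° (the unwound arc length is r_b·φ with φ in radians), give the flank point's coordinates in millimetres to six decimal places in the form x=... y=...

pitch radius r_p = m·N/2 = 1.230·15/2 = 9.225000
base radius r_b = r_p·cos α = 9.225000·cos 19.292° = 8.706989
roll angle φ = 10.505° = 0.18334684 rad
x = r_b·(cos φ + φ·sin φ) = 8.706989·(0.98323900 + 0.18334684·0.18232133) = 8.852109
y = r_b·(sin φ − φ·cos φ) = 8.706989·(0.18232133 − 0.18334684·0.98323900) = 0.017828

x=8.852109 y=0.017828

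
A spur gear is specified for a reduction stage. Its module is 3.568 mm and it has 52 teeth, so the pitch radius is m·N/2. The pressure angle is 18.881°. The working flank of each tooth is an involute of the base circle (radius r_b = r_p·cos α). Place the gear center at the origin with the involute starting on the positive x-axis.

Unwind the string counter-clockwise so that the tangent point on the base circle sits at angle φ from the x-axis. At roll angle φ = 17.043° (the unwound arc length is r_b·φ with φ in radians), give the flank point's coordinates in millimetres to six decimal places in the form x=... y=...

pitch radius r_p = m·N/2 = 3.568·52/2 = 92.768000
base radius r_b = r_p·cos α = 92.768000·cos 18.881° = 87.776406
roll angle φ = 17.043° = 0.29745646 rad
x = r_b·(cos φ + φ·sin φ) = 87.776406·(0.95608506 + 0.29745646·0.29308932) = 91.574174
y = r_b·(sin φ − φ·cos φ) = 87.776406·(0.29308932 − 0.29745646·0.95608506) = 0.763272

x=91.574174 y=0.763272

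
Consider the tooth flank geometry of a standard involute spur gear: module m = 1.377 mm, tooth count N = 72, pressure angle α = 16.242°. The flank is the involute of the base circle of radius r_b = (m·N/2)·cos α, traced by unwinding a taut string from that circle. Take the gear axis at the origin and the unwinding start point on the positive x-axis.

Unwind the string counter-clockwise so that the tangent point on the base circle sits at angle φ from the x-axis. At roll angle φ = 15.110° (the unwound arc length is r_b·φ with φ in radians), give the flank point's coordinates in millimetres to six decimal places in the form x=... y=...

pitch radius r_p = m·N/2 = 1.377·72/2 = 49.572000
base radius r_b = r_p·cos α = 49.572000·cos 16.242° = 47.593528
roll angle φ = 15.110° = 0.26371925 rad
x = r_b·(cos φ + φ·sin φ) = 47.593528·(0.96542715 + 0.26371925·0.26067301) = 49.219877
y = r_b·(sin φ − φ·cos φ) = 47.593528·(0.26067301 − 0.26371925·0.96542715) = 0.288954

x=49.219877 y=0.288954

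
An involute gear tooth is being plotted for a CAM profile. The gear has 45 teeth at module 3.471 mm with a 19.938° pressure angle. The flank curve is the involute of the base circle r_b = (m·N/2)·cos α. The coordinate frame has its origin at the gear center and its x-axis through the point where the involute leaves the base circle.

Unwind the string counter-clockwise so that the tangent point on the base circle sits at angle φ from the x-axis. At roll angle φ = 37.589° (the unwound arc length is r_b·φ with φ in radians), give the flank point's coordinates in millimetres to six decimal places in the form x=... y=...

pitch radius r_p = m·N/2 = 3.471·45/2 = 78.097500
base radius r_b = r_p·cos α = 78.097500·cos 19.938° = 73.416505
roll angle φ = 37.589° = 0.65605181 rad
x = r_b·(cos φ + φ·sin φ) = 73.416505·(0.79240677 + 0.65605181·0.60999304) = 87.556070
y = r_b·(sin φ − φ·cos φ) = 73.416505·(0.60999304 − 0.65605181·0.79240677) = 6.617261

x=87.556070 y=6.617261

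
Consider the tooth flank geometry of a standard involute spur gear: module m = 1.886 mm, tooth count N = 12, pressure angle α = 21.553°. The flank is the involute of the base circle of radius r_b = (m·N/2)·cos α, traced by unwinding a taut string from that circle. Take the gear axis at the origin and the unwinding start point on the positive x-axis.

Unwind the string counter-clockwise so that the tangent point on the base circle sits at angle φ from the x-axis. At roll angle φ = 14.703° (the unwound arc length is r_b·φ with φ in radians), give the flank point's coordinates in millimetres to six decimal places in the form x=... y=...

pitch radius r_p = m·N/2 = 1.886·12/2 = 11.316000
base radius r_b = r_p·cos α = 11.316000·cos 21.553° = 10.524764
roll angle φ = 14.703° = 0.25661576 rad
x = r_b·(cos φ + φ·sin φ) = 10.524764·(0.96725446 + 0.25661576·0.25380859) = 10.865617
y = r_b·(sin φ − φ·cos φ) = 10.524764·(0.25380859 − 0.25661576·0.96725446) = 0.058895

x=10.865617 y=0.058895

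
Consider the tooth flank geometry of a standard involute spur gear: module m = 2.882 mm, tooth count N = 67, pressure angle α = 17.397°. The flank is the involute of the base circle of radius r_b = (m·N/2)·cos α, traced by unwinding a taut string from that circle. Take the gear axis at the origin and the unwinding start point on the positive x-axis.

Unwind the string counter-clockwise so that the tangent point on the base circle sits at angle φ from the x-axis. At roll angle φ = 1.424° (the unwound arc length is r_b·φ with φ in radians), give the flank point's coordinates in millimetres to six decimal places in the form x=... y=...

pitch radius r_p = m·N/2 = 2.882·67/2 = 96.547000
base radius r_b = r_p·cos α = 96.547000·cos 17.397° = 92.130553
roll angle φ = 1.424° = 0.02485349 rad
x = r_b·(cos φ + φ·sin φ) = 92.130553·(0.99969117 + 0.02485349·0.02485093) = 92.159003
y = r_b·(sin φ − φ·cos φ) = 92.130553·(0.02485093 − 0.02485349·0.99969117) = 0.000471

x=92.159003 y=0.000471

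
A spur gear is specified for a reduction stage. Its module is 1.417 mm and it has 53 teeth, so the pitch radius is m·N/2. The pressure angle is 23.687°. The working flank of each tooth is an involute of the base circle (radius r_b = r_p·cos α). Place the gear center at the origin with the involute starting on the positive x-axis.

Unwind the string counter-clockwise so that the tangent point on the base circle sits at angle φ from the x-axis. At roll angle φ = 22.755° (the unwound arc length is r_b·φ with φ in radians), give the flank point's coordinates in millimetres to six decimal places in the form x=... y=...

x=36.992905 y=0.706757

pitch radius r_p = m·N/2 = 1.417·53/2 = 37.550500
base radius r_b = r_p·cos α = 37.550500·cos 23.687° = 34.387012
roll angle φ = 22.755° = 0.39714967 rad
x = r_b·(cos φ + φ·sin φ) = 34.387012·(0.92216722 + 0.39714967·0.38679144) = 36.992905
y = r_b·(sin φ − φ·cos φ) = 34.387012·(0.38679144 − 0.39714967·0.92216722) = 0.706757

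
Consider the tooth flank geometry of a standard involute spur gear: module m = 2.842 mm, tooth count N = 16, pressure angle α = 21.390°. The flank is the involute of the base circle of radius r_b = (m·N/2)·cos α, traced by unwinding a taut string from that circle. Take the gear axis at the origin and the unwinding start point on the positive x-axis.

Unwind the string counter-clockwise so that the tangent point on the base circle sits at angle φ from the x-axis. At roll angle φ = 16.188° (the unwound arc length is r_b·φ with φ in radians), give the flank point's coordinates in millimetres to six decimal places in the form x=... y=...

pitch radius r_p = m·N/2 = 2.842·16/2 = 22.736000
base radius r_b = r_p·cos α = 22.736000·cos 21.390° = 21.169933
roll angle φ = 16.188° = 0.28253390 rad
x = r_b·(cos φ + φ·sin φ) = 21.169933·(0.96035210 + 0.28253390·0.27878998) = 21.998094
y = r_b·(sin φ − φ·cos φ) = 21.169933·(0.27878998 − 0.28253390·0.96035210) = 0.157884

x=21.998094 y=0.157884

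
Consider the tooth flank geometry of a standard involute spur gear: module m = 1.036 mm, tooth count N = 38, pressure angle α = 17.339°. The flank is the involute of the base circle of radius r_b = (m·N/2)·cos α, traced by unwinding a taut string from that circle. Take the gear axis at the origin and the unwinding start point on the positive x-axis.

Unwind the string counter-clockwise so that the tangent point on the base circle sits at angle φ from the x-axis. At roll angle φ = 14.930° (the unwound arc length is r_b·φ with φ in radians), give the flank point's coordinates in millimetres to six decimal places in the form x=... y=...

pitch radius r_p = m·N/2 = 1.036·38/2 = 19.684000
base radius r_b = r_p·cos α = 19.684000·cos 17.339° = 18.789523
roll angle φ = 14.930° = 0.26057766 rad
x = r_b·(cos φ + φ·sin φ) = 18.789523·(0.96624131 + 0.26057766·0.25763875) = 19.416646
y = r_b·(sin φ − φ·cos φ) = 18.789523·(0.25763875 − 0.26057766·0.96624131) = 0.110066

x=19.416646 y=0.110066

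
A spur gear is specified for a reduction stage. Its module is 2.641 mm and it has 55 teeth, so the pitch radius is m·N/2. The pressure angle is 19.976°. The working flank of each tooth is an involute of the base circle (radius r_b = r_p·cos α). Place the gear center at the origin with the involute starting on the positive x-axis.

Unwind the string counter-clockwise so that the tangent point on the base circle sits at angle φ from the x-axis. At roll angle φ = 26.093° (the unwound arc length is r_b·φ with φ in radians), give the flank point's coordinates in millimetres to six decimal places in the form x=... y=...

pitch radius r_p = m·N/2 = 2.641·55/2 = 72.627500
base radius r_b = r_p·cos α = 72.627500·cos 19.976° = 68.257925
roll angle φ = 26.093° = 0.45540876 rad
x = r_b·(cos φ + φ·sin φ) = 68.257925·(0.89808132 + 0.45540876·0.43982945) = 74.973379
y = r_b·(sin φ − φ·cos φ) = 68.257925·(0.43982945 − 0.45540876·0.89808132) = 2.104757

x=74.973379 y=2.104757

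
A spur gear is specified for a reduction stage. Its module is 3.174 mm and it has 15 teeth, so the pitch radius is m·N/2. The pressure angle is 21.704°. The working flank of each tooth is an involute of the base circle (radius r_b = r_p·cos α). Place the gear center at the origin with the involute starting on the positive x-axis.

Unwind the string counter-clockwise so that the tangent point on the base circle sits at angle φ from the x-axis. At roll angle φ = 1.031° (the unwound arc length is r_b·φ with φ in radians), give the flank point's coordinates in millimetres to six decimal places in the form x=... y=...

pitch radius r_p = m·N/2 = 3.174·15/2 = 23.805000
base radius r_b = r_p·cos α = 23.805000·cos 21.704° = 22.117386
roll angle φ = 1.031° = 0.01799434 rad
x = r_b·(cos φ + φ·sin φ) = 22.117386·(0.99983811 + 0.01799434·0.01799337) = 22.120967
y = r_b·(sin φ − φ·cos φ) = 22.117386·(0.01799337 − 0.01799434·0.99983811) = 0.000043

x=22.120967 y=0.000043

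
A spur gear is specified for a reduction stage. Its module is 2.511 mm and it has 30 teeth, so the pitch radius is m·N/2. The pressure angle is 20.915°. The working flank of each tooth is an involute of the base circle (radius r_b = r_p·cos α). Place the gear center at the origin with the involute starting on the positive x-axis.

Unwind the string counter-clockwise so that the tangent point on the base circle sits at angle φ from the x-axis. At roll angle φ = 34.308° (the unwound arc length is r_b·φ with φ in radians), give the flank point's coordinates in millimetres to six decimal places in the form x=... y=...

pitch radius r_p = m·N/2 = 2.511·30/2 = 37.665000
base radius r_b = r_p·cos α = 37.665000·cos 20.915° = 35.183293
roll angle φ = 34.308° = 0.59878756 rad
x = r_b·(cos φ + φ·sin φ) = 35.183293·(0.82601960 + 0.59878756·0.56364139) = 40.936502
y = r_b·(sin φ − φ·cos φ) = 35.183293·(0.56364139 − 0.59878756·0.82601960) = 2.428742

x=40.936502 y=2.428742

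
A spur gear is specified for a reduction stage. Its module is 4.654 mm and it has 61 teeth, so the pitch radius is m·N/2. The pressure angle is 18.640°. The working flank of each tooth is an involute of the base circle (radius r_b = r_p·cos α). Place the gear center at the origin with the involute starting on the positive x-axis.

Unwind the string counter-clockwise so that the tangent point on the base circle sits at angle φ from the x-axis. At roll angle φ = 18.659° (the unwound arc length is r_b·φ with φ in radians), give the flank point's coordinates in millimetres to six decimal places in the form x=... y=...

pitch radius r_p = m·N/2 = 4.654·61/2 = 141.947000
base radius r_b = r_p·cos α = 141.947000·cos 18.640° = 134.501242
roll angle φ = 18.659° = 0.32566099 rad
x = r_b·(cos φ + φ·sin φ) = 134.501242·(0.94743946 + 0.32566099·0.31993510) = 141.445519
y = r_b·(sin φ − φ·cos φ) = 134.501242·(0.31993510 − 0.32566099·0.94743946) = 1.532108

x=141.445519 y=1.532108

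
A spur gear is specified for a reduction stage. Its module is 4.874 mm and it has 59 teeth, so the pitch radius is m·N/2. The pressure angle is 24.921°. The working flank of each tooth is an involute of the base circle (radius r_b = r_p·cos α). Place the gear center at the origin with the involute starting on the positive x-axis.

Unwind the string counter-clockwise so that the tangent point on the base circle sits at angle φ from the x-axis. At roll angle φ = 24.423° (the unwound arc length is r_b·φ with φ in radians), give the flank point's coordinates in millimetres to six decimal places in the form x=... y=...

x=141.708957 y=3.305660

pitch radius r_p = m·N/2 = 4.874·59/2 = 143.783000
base radius r_b = r_p·cos α = 143.783000·cos 24.921° = 130.395312
roll angle φ = 24.423° = 0.42626176 rad
x = r_b·(cos φ + φ·sin φ) = 130.395312·(0.91051776 + 0.42626176·0.41346997) = 141.708957
y = r_b·(sin φ − φ·cos φ) = 130.395312·(0.41346997 − 0.42626176·0.91051776) = 3.305660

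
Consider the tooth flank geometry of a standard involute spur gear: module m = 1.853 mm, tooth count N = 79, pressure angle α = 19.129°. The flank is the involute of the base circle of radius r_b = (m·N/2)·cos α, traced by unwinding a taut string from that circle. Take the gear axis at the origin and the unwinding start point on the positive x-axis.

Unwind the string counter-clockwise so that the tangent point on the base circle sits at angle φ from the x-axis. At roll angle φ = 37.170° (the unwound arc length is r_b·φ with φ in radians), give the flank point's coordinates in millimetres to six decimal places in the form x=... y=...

x=82.208070 y=6.032594

pitch radius r_p = m·N/2 = 1.853·79/2 = 73.193500
base radius r_b = r_p·cos α = 73.193500·cos 19.129° = 69.151987
roll angle φ = 37.170° = 0.64873888 rad
x = r_b·(cos φ + φ·sin φ) = 69.151987·(0.79684638 + 0.64873888·0.60418197) = 82.208070
y = r_b·(sin φ − φ·cos φ) = 69.151987·(0.60418197 − 0.64873888·0.79684638) = 6.032594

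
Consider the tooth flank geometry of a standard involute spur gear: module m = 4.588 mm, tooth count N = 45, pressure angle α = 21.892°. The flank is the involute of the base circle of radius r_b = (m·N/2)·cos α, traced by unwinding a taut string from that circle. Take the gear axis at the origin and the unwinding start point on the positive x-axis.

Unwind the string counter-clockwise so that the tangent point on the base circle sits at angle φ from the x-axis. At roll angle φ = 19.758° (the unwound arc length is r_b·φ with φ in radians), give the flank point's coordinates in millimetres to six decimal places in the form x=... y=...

pitch radius r_p = m·N/2 = 4.588·45/2 = 103.230000
base radius r_b = r_p·cos α = 103.230000·cos 21.892° = 95.785912
roll angle φ = 19.758° = 0.34484215 rad
x = r_b·(cos φ + φ·sin φ) = 95.785912·(0.94112882 + 0.34484215·0.33804813) = 101.312957
y = r_b·(sin φ − φ·cos φ) = 95.785912·(0.33804813 − 0.34484215·0.94112882) = 1.293803

x=101.312957 y=1.293803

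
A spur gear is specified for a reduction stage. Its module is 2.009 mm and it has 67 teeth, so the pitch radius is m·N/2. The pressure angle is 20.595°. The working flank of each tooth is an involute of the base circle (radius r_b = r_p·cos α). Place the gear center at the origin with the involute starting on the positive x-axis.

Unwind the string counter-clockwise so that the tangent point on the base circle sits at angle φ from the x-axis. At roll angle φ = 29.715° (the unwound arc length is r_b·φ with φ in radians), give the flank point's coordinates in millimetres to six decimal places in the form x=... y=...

pitch radius r_p = m·N/2 = 2.009·67/2 = 67.301500
base radius r_b = r_p·cos α = 67.301500·cos 20.595° = 63.000277
roll angle φ = 29.715° = 0.51862459 rad
x = r_b·(cos φ + φ·sin φ) = 63.000277·(0.86850177 + 0.51862459·0.49568606) = 70.911647
y = r_b·(sin φ − φ·cos φ) = 63.000277·(0.49568606 − 0.51862459·0.86850177) = 2.851373

x=70.911647 y=2.851373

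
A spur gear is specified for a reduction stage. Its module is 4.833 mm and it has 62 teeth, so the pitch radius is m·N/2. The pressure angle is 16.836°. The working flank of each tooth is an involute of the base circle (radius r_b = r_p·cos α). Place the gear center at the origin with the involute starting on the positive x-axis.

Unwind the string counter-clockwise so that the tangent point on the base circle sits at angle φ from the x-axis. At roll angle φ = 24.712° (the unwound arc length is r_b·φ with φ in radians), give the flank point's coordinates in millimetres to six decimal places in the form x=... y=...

x=156.125404 y=3.764323

pitch radius r_p = m·N/2 = 4.833·62/2 = 149.823000
base radius r_b = r_p·cos α = 149.823000·cos 16.836° = 143.401242
roll angle φ = 24.712° = 0.43130576 rad
x = r_b·(cos φ + φ·sin φ) = 143.401242·(0.90842064 + 0.43130576·0.41805734) = 156.125404
y = r_b·(sin φ − φ·cos φ) = 143.401242·(0.41805734 − 0.43130576·0.90842064) = 3.764323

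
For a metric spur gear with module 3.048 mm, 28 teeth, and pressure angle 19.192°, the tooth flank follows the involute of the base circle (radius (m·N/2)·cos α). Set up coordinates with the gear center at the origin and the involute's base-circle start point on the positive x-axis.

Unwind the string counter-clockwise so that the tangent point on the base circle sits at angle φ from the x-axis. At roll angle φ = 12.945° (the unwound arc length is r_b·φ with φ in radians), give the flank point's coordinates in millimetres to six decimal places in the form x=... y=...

x=41.315879 y=0.154137

pitch radius r_p = m·N/2 = 3.048·28/2 = 42.672000
base radius r_b = r_p·cos α = 42.672000·cos 19.192° = 40.300388
roll angle φ = 12.945° = 0.22593287 rad
x = r_b·(cos φ + φ·sin φ) = 40.300388·(0.97458555 + 0.22593287·0.22401562) = 41.315879
y = r_b·(sin φ − φ·cos φ) = 40.300388·(0.22401562 − 0.22593287·0.97458555) = 0.154137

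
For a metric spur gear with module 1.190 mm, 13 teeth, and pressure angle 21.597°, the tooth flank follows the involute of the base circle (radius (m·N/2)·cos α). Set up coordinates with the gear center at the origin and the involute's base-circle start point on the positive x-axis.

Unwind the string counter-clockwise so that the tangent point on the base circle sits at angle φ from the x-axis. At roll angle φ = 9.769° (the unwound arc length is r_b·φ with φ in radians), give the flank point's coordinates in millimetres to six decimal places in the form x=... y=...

x=7.295749 y=0.011848

pitch radius r_p = m·N/2 = 1.190·13/2 = 7.735000
base radius r_b = r_p·cos α = 7.735000·cos 21.597° = 7.191970
roll angle φ = 9.769° = 0.17050121 rad
x = r_b·(cos φ + φ·sin φ) = 7.191970·(0.98549985 + 0.17050121·0.16967632) = 7.295749
y = r_b·(sin φ − φ·cos φ) = 7.191970·(0.16967632 − 0.17050121·0.98549985) = 0.011848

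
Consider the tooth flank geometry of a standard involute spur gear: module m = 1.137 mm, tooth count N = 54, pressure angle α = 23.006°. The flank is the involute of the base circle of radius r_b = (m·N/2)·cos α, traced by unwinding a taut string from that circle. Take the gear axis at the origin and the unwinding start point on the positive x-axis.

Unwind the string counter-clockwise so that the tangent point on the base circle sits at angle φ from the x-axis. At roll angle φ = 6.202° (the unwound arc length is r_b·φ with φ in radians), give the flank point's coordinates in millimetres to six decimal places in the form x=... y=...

x=28.422384 y=0.011932

pitch radius r_p = m·N/2 = 1.137·54/2 = 30.699000
base radius r_b = r_p·cos α = 30.699000·cos 23.006° = 28.257322
roll angle φ = 6.202° = 0.10824532 rad
x = r_b·(cos φ + φ·sin φ) = 28.257322·(0.99414719 + 0.10824532·0.10803406) = 28.422384
y = r_b·(sin φ − φ·cos φ) = 28.257322·(0.10803406 − 0.10824532·0.99414719) = 0.011932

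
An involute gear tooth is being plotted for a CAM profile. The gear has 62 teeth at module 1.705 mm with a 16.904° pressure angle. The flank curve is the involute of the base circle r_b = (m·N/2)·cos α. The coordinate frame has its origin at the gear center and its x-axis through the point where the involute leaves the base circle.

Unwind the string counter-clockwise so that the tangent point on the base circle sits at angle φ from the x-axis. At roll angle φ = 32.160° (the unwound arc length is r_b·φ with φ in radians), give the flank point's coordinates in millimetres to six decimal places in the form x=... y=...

pitch radius r_p = m·N/2 = 1.705·62/2 = 52.855000
base radius r_b = r_p·cos α = 52.855000·cos 16.904° = 50.571309
roll angle φ = 32.160° = 0.56129789 rad
x = r_b·(cos φ + φ·sin φ) = 50.571309·(0.84656498 + 0.56129789·0.53228539) = 57.921123
y = r_b·(sin φ − φ·cos φ) = 50.571309·(0.53228539 − 0.56129789·0.84656498) = 2.888141

x=57.921123 y=2.888141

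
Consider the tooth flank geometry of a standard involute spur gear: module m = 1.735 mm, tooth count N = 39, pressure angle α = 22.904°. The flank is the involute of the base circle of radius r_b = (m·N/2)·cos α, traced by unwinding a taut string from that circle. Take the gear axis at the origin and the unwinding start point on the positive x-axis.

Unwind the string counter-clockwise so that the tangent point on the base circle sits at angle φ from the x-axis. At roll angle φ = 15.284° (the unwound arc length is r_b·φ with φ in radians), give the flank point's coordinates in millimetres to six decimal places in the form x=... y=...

pitch radius r_p = m·N/2 = 1.735·39/2 = 33.832500
base radius r_b = r_p·cos α = 33.832500·cos 22.904° = 31.165086
roll angle φ = 15.284° = 0.26675612 rad
x = r_b·(cos φ + φ·sin φ) = 31.165086·(0.96463107 + 0.26675612·0.26360368) = 32.254274
y = r_b·(sin φ − φ·cos φ) = 31.165086·(0.26360368 − 0.26675612·0.96463107) = 0.195793

x=32.254274 y=0.195793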